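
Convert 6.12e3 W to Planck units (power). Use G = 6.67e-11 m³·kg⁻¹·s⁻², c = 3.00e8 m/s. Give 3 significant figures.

1.68e-49

Planck power: P_P = c⁵/G = 3.64e52 W.
6.12e3 / 3.64e52 = 1.68e-49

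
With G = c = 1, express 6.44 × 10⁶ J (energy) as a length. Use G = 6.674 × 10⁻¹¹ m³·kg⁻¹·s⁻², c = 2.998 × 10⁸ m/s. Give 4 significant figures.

Energy → length via G/c⁴.
6.44 × 10⁶ J × (G/c⁴) = 5.320 × 10⁻³⁸ m

5.320 × 10⁻³⁸ m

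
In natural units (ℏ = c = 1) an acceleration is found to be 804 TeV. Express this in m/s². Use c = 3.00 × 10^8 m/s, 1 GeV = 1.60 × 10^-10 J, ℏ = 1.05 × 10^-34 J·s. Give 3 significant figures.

Acceleration is [L]/[T]² = c·[E]/ℏ.
1 GeV → c/ℏ × (1 GeV in J) = 4.57 × 10^32 m/s².
Convert the energy scale: 804 TeV = 8.04 × 10^5 GeV.
Result: 8.04 × 10^5 × 4.57 × 10^32 = 3.68 × 10^38 m/s².

3.68 × 10^38 m/s²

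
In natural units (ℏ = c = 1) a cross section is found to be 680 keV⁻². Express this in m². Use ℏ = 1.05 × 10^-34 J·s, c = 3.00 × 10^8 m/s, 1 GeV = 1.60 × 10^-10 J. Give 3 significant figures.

2.64 × 10^-17 m²

Area is [L]² = [E]⁻²·(ℏc)²; restore (ℏc)².
1 GeV⁻² → (ℏc)² × (1 GeV in J)⁻² = 3.88 × 10^-32 m².
Convert the energy scale: 680 keV⁻² = 6.80 × 10^14 GeV⁻².
Result: 6.80 × 10^14 × 3.88 × 10^-32 = 2.64 × 10^-17 m².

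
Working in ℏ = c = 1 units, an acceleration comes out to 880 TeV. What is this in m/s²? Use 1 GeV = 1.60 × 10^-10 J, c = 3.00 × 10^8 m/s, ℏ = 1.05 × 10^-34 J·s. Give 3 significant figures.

4.02 × 10^38 m/s²

Acceleration is [L]/[T]² = c·[E]/ℏ.
1 GeV → c/ℏ × (1 GeV in J) = 4.57 × 10^32 m/s².
Convert the energy scale: 880 TeV = 8.80 × 10^5 GeV.
Result: 8.80 × 10^5 × 4.57 × 10^32 = 4.02 × 10^38 m/s².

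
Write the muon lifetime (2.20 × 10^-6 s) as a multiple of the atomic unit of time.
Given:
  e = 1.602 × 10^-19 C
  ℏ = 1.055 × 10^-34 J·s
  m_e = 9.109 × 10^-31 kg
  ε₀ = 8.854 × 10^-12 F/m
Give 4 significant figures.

9.080 × 10^10

atomic unit of time: τ_au = (4πε₀)²ℏ³/(m_e e⁴) = 2.423 × 10^-17 s.
2.20 × 10^-6 / 2.423 × 10^-17 = 9.080 × 10^10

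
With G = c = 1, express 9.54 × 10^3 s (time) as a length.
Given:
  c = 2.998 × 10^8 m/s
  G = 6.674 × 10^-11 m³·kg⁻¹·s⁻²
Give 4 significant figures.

2.860 × 10^12 m

Time → length via c.
9.54 × 10^3 s × (c) = 2.860 × 10^12 m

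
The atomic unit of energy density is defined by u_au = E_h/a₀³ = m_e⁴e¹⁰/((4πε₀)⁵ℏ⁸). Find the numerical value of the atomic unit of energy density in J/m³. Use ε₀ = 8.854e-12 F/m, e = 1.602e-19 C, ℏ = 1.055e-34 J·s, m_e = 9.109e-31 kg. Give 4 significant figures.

2.929e13 J/m³

u_au = E_h/a₀³ = m_e⁴e¹⁰/((4πε₀)⁵ℏ⁸)
E_h = 4.354e-18 J
a₀ = 5.297e-11 m
E_h/a₀³ = 2.929e13 J/m³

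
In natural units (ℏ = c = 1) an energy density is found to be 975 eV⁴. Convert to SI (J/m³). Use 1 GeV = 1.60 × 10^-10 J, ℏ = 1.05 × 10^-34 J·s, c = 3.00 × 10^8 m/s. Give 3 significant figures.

[E]/[L]³ = [E]⁴/(ℏc)³; restore (ℏc)⁻³.
1 GeV⁴ → 1/(ℏc)³ × (1 GeV in J)⁴ = 2.10 × 10^37 J/m³.
Convert the energy scale: 975 eV⁴ = 9.75 × 10^-34 GeV⁴.
Result: 9.75 × 10^-34 × 2.10 × 10^37 = 2.04 × 10^4 J/m³.

2.04 × 10^4 J/m³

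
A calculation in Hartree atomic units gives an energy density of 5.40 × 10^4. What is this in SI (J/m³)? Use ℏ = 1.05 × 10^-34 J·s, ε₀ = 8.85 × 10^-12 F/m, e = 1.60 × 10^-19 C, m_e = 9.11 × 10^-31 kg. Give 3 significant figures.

One atomic unit of energy density: u_au = E_h/a₀³ = m_e⁴e¹⁰/((4πε₀)⁵ℏ⁸) = 3.01 × 10^13 J/m³.
5.40 × 10^4 × 3.01 × 10^13 J/m³ = 1.63 × 10^18 J/m³

1.63 × 10^18 J/m³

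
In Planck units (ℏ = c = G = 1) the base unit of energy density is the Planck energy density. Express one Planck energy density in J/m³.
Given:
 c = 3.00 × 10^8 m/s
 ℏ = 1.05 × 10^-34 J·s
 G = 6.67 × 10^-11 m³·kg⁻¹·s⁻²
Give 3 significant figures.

4.68 × 10^113 J/m³

u_P = c⁷/(ℏG²)
  = 2.19 × 10^59 / 4.67 × 10^-55
  = 4.68 × 10^113 J/m³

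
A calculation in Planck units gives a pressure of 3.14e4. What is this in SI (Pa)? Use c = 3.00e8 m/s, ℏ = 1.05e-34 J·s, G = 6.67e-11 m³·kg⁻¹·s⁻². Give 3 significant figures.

1.47e118 Pa

One Planck pressure: p_P = c⁷/(ℏG²) = 4.68e113 Pa.
3.14e4 × 4.68e113 Pa = 1.47e118 Pa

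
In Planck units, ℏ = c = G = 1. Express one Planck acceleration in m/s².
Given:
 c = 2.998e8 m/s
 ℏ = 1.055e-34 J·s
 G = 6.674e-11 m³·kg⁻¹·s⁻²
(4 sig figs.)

5.560e51 m/s²

From ℏ = c = G = 1 the acceleration scale is a_P = √(c⁷/(ℏG)).
  = √(3.092e103)
  = 5.560e51 m/s²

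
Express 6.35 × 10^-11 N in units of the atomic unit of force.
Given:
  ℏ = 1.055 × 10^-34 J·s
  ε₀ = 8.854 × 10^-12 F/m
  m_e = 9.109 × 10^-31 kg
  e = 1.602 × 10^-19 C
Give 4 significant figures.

atomic unit of force: F_au = E_h/a₀ = m_e²e⁶/((4πε₀)³ℏ⁴) = 8.220 × 10^-8 N.
6.35 × 10^-11 / 8.220 × 10^-8 = 7.725 × 10^-4

7.725 × 10^-4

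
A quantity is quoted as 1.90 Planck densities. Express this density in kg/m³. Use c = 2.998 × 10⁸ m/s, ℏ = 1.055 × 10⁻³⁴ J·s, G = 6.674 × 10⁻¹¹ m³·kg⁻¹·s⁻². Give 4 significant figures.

One Planck density: ρ_P = c⁵/(ℏG²) = 5.154 × 10⁹⁶ kg/m³.
1.90 × 5.154 × 10⁹⁶ kg/m³ = 9.792 × 10⁹⁶ kg/m³

9.792 × 10⁹⁶ kg/m³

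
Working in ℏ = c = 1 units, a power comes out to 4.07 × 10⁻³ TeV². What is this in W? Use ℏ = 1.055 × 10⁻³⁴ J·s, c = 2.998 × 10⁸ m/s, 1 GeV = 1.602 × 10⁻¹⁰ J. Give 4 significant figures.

9.901 × 10¹⁷ W

Power is [E]/[T] = [E]²/ℏ.
1 GeV² → 1/ℏ × (1 GeV in J)² = 2.433 × 10¹⁴ W.
Convert the energy scale: 4.07 × 10⁻³ TeV² = 4.07 × 10³ GeV².
Result: 4.07 × 10³ × 2.433 × 10¹⁴ = 9.901 × 10¹⁷ W.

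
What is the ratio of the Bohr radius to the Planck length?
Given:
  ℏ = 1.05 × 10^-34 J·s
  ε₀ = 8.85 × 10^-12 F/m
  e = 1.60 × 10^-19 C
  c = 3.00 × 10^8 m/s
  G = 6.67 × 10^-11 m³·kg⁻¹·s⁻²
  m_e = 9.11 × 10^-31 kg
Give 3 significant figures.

Bohr radius: a₀ = 4πε₀ℏ²/(m_e e²) = 5.26 × 10^-11 m
Planck length: ℓ_P = √(ℏG/c³) = 1.61 × 10^-35 m
ratio = 5.26 × 10^-11 / 1.61 × 10^-35 = 3.26 × 10^24

3.26 × 10^24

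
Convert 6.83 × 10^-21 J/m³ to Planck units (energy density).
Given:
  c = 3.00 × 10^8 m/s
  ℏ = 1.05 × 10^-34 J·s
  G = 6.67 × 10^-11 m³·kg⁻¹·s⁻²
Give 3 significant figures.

1.46 × 10^-134

Planck energy density: u_P = c⁷/(ℏG²) = 4.68 × 10^113 J/m³.
6.83 × 10^-21 / 4.68 × 10^113 = 1.46 × 10^-134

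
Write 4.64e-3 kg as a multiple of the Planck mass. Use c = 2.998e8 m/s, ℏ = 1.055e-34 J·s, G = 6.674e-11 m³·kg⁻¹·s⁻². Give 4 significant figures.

2.131e5

Planck mass: m_P = √(ℏc/G) = 2.177e-8 kg.
4.64e-3 / 2.177e-8 = 2.131e5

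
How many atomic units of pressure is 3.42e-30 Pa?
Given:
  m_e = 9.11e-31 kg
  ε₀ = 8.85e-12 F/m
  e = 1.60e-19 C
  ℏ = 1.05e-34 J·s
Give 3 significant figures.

atomic unit of pressure: P_au = E_h/a₀³ = m_e⁴e¹⁰/((4πε₀)⁵ℏ⁸) = 3.01e13 Pa.
3.42e-30 / 3.01e13 = 1.14e-43

1.14e-43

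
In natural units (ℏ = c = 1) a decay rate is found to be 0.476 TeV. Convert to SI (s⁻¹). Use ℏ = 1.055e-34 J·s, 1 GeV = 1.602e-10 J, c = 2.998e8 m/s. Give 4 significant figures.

7.228e26 s⁻¹

A rate is [E]/ℏ; divide by ℏ.
1 GeV → 1/ℏ × (1 GeV in J) = 1.518e24 s⁻¹.
Convert the energy scale: 0.476 TeV = 476 GeV.
Result: 476 × 1.518e24 = 7.228e26 s⁻¹.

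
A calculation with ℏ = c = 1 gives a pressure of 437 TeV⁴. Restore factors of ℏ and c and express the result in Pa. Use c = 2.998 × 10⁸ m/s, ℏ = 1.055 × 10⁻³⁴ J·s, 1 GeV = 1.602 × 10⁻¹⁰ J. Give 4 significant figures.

Pressure is [E]/[L]³ = [E]⁴/(ℏc)³.
1 GeV⁴ → 1/(ℏc)³ × (1 GeV in J)⁴ = 2.082 × 10³⁷ Pa.
Convert the energy scale: 437 TeV⁴ = 4.37 × 10¹⁴ GeV⁴.
Result: 4.37 × 10¹⁴ × 2.082 × 10³⁷ = 9.097 × 10⁵¹ Pa.

9.097 × 10⁵¹ Pa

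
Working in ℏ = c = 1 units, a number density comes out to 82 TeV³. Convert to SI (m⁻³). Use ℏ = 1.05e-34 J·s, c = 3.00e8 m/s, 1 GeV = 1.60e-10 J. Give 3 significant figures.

1.07e58 m⁻³

Number density is [L]⁻³ = [E]³/(ℏc)³.
1 GeV³ → 1/(ℏc)³ × (1 GeV in J)³ = 1.31e47 m⁻³.
Convert the energy scale: 82 TeV³ = 8.20e10 GeV³.
Result: 8.20e10 × 1.31e47 = 1.07e58 m⁻³.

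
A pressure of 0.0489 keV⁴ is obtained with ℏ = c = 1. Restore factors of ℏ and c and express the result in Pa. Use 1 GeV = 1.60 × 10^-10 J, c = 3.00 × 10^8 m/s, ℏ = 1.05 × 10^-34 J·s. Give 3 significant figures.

1.03 × 10^12 Pa

Pressure is [E]/[L]³ = [E]⁴/(ℏc)³.
1 GeV⁴ → 1/(ℏc)³ × (1 GeV in J)⁴ = 2.10 × 10^37 Pa.
Convert the energy scale: 0.0489 keV⁴ = 4.89 × 10^-26 GeV⁴.
Result: 4.89 × 10^-26 × 2.10 × 10^37 = 1.03 × 10^12 Pa.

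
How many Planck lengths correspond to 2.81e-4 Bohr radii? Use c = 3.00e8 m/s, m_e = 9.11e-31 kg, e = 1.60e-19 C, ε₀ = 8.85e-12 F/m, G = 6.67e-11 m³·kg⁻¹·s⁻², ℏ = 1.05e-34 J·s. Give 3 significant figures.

9.17e20

Bohr radius: a₀ = 4πε₀ℏ²/(m_e e²) = 5.26e-11 m
Planck length: ℓ_P = √(ℏG/c³) = 1.61e-35 m
2.81e-4 × 5.26e-11 / 1.61e-35 = 9.17e20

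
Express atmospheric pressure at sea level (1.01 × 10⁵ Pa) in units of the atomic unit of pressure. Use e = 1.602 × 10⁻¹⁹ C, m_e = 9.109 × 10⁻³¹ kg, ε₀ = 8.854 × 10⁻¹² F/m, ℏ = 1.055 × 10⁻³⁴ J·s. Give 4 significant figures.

atomic unit of pressure: P_au = E_h/a₀³ = m_e⁴e¹⁰/((4πε₀)⁵ℏ⁸) = 2.929 × 10¹³ Pa.
1.01 × 10⁵ / 2.929 × 10¹³ = 3.448 × 10⁻⁹

3.448 × 10⁻⁹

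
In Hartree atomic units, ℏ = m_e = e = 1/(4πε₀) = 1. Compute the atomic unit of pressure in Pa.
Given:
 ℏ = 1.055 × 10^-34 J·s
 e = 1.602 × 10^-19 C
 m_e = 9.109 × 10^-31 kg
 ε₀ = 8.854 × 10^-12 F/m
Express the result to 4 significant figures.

2.929 × 10^13 Pa

From ℏ = m_e = e = 1/(4πε₀) = 1 the pressure scale is P_au = E_h/a₀³ = m_e⁴e¹⁰/((4πε₀)⁵ℏ⁸).
E_h = 4.354 × 10^-18 J
a₀ = 5.297 × 10^-11 m
E_h/a₀³ = 2.929 × 10^13 Pa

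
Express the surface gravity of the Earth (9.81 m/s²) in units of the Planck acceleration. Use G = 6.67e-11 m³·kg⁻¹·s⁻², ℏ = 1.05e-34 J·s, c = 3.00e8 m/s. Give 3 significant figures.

Planck acceleration: a_P = √(c⁷/(ℏG)) = 5.59e51 m/s².
9.81 / 5.59e51 = 1.76e-51

1.76e-51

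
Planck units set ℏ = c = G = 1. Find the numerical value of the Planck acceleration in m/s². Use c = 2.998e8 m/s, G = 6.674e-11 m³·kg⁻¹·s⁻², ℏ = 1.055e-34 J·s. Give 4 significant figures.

5.560e51 m/s²

The unique combination of the constants set to 1 with dimensions of acceleration is a_P = √(c⁷/(ℏG)).
  = √(3.092e103)
  = 5.560e51 m/s²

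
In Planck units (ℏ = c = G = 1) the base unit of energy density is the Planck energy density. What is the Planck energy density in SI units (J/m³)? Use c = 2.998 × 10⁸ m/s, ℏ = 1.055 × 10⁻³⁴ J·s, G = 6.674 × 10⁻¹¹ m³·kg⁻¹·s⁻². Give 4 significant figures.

u_P = c⁷/(ℏG²)
  = 2.177 × 10⁵⁹ / 4.699 × 10⁻⁵⁵
  = 4.632 × 10¹¹³ J/m³

4.632 × 10¹¹³ J/m³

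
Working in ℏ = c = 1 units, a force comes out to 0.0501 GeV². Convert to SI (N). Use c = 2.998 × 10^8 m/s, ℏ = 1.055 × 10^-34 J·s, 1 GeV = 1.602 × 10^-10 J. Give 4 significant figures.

4.065 × 10^4 N

Force is [E]/[L] = [E]²/(ℏc); restore (ℏc)⁻¹.
1 GeV² → 1/(ℏc) × (1 GeV in J)² = 8.114 × 10^5 N.
Result: 0.0501 × 8.114 × 10^5 = 4.065 × 10^4 N.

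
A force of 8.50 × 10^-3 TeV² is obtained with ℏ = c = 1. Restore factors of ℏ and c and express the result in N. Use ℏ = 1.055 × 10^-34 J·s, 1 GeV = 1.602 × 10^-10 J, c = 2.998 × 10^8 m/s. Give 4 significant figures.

6.897 × 10^9 N

Force is [E]/[L] = [E]²/(ℏc); restore (ℏc)⁻¹.
1 GeV² → 1/(ℏc) × (1 GeV in J)² = 8.114 × 10^5 N.
Convert the energy scale: 8.50 × 10^-3 TeV² = 8.50 × 10^3 GeV².
Result: 8.50 × 10^3 × 8.114 × 10^5 = 6.897 × 10^9 N.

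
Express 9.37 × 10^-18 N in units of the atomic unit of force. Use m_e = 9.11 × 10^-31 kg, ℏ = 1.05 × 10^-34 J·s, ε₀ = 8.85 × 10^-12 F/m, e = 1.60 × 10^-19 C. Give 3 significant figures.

1.13 × 10^-10

atomic unit of force: F_au = E_h/a₀ = m_e²e⁶/((4πε₀)³ℏ⁴) = 8.33 × 10^-8 N.
9.37 × 10^-18 / 8.33 × 10^-8 = 1.13 × 10^-10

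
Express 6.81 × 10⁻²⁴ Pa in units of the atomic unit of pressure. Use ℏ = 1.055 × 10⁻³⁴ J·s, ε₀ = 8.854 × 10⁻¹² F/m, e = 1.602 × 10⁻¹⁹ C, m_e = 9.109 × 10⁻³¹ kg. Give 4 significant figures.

2.325 × 10⁻³⁷

atomic unit of pressure: P_au = E_h/a₀³ = m_e⁴e¹⁰/((4πε₀)⁵ℏ⁸) = 2.929 × 10¹³ Pa.
6.81 × 10⁻²⁴ / 2.929 × 10¹³ = 2.325 × 10⁻³⁷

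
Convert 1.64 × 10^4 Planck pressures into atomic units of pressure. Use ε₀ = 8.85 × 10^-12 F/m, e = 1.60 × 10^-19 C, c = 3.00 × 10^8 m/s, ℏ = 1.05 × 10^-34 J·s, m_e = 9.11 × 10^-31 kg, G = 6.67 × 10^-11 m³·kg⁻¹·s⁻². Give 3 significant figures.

2.55 × 10^104

Planck pressure: p_P = c⁷/(ℏG²) = 4.68 × 10^113 Pa
atomic unit of pressure: P_au = E_h/a₀³ = m_e⁴e¹⁰/((4πε₀)⁵ℏ⁸) = 3.01 × 10^13 Pa
1.64 × 10^4 × 4.68 × 10^113 / 3.01 × 10^13 = 2.55 × 10^104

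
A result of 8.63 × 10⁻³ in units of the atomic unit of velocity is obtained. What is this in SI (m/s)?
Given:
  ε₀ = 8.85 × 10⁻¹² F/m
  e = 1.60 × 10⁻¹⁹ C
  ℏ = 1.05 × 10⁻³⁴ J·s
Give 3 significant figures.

One atomic unit of velocity: v_au = e²/(4πε₀ℏ) = 2.19 × 10⁶ m/s.
8.63 × 10⁻³ × 2.19 × 10⁶ m/s = 1.89 × 10⁴ m/s

1.89 × 10⁴ m/s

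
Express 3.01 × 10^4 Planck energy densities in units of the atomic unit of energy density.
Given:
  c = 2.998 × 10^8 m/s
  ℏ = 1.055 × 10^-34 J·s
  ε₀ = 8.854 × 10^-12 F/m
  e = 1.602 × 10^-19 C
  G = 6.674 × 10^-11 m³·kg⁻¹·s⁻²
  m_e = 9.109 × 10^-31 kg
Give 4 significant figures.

4.760 × 10^104

Planck energy density: u_P = c⁷/(ℏG²) = 4.632 × 10^113 J/m³
atomic unit of energy density: u_au = E_h/a₀³ = m_e⁴e¹⁰/((4πε₀)⁵ℏ⁸) = 2.929 × 10^13 J/m³
3.01 × 10^4 × 4.632 × 10^113 / 2.929 × 10^13 = 4.760 × 10^104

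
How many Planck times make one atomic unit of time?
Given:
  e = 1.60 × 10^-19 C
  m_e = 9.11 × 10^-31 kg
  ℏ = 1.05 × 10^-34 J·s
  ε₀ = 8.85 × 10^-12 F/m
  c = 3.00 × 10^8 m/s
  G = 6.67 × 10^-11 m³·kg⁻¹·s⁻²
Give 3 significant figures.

4.47 × 10^26

atomic unit of time: τ_au = (4πε₀)²ℏ³/(m_e e⁴) = 2.40 × 10^-17 s
Planck time: t_P = √(ℏG/c⁵) = 5.37 × 10^-44 s
ratio = 2.40 × 10^-17 / 5.37 × 10^-44 = 4.47 × 10^26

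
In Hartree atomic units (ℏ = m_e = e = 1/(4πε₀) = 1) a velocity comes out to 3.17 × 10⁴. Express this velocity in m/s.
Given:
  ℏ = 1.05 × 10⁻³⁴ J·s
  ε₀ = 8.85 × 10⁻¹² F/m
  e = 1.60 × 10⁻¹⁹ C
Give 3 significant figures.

One atomic unit of velocity: v_au = e²/(4πε₀ℏ) = 2.19 × 10⁶ m/s.
3.17 × 10⁴ × 2.19 × 10⁶ m/s = 6.95 × 10¹⁰ m/s

6.95 × 10¹⁰ m/s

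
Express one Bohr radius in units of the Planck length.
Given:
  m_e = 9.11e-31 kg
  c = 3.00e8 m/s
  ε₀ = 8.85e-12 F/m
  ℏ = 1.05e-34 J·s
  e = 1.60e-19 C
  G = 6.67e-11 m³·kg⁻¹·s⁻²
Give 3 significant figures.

3.26e24

Bohr radius: a₀ = 4πε₀ℏ²/(m_e e²) = 5.26e-11 m
Planck length: ℓ_P = √(ℏG/c³) = 1.61e-35 m
ratio = 5.26e-11 / 1.61e-35 = 3.26e24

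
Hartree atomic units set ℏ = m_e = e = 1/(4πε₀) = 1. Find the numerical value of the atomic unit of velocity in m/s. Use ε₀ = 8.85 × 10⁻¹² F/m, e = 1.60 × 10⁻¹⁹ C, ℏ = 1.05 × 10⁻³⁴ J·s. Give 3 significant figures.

From ℏ = m_e = e = 1/(4πε₀) = 1 the velocity scale is v_au = e²/(4πε₀ℏ).
  = 2.56 × 10⁻³⁸ / 1.17 × 10⁻⁴⁴
  = 2.19 × 10⁶ m/s

2.19 × 10⁶ m/s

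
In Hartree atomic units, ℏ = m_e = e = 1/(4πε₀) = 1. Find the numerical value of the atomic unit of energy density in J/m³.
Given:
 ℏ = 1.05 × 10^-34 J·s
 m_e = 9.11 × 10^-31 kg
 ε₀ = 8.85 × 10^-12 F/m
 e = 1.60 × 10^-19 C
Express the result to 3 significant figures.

Dimensional analysis gives u_au = E_h/a₀³ = m_e⁴e¹⁰/((4πε₀)⁵ℏ⁸).
E_h = 4.38 × 10^-18 J
a₀ = 5.26 × 10^-11 m
E_h/a₀³ = 3.01 × 10^13 J/m³

3.01 × 10^13 J/m³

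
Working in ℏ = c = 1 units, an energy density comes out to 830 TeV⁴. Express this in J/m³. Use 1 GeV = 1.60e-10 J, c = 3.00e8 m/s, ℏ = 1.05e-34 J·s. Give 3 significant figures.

1.74e52 J/m³

[E]/[L]³ = [E]⁴/(ℏc)³; restore (ℏc)⁻³.
1 GeV⁴ → 1/(ℏc)³ × (1 GeV in J)⁴ = 2.10e37 J/m³.
Convert the energy scale: 830 TeV⁴ = 8.30e14 GeV⁴.
Result: 8.30e14 × 2.10e37 = 1.74e52 J/m³.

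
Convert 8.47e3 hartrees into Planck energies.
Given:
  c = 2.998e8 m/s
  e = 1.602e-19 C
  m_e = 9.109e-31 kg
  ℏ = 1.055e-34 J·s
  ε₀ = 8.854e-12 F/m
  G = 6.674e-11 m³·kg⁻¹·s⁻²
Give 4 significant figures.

hartree: E_h = m_e e⁴/(4πε₀ℏ)² = 4.354e-18 J
Planck energy: E_P = √(ℏc⁵/G) = 1.957e9 J
8.47e3 × 4.354e-18 / 1.957e9 = 1.885e-23

1.885e-23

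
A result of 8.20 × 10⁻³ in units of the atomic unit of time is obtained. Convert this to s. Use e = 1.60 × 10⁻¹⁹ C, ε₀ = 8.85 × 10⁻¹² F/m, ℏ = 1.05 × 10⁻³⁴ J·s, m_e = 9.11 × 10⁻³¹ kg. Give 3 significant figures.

1.97 × 10⁻¹⁹ s

One atomic unit of time: τ_au = (4πε₀)²ℏ³/(m_e e⁴) = 2.40 × 10⁻¹⁷ s.
8.20 × 10⁻³ × 2.40 × 10⁻¹⁷ s = 1.97 × 10⁻¹⁹ s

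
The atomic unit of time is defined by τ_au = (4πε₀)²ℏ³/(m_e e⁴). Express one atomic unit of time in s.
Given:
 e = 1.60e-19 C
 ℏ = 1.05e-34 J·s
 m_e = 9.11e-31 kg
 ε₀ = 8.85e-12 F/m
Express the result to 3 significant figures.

2.40e-17 s

τ_au = (4πε₀)²ℏ³/(m_e e⁴)
E_h = 4.38e-18 J
ℏ/E_h = 2.40e-17 s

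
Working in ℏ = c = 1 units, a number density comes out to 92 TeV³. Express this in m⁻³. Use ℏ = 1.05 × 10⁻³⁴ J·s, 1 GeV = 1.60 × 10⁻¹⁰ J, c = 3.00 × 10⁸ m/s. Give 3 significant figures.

1.21 × 10⁵⁸ m⁻³

Number density is [L]⁻³ = [E]³/(ℏc)³.
1 GeV³ → 1/(ℏc)³ × (1 GeV in J)³ = 1.31 × 10⁴⁷ m⁻³.
Convert the energy scale: 92 TeV³ = 9.20 × 10¹⁰ GeV³.
Result: 9.20 × 10¹⁰ × 1.31 × 10⁴⁷ = 1.21 × 10⁵⁸ m⁻³.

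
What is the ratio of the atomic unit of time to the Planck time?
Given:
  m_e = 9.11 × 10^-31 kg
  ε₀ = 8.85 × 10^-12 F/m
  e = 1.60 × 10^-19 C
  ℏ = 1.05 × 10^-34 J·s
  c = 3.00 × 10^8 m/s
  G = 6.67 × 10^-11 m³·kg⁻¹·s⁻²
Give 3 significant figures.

4.47 × 10^26

atomic unit of time: τ_au = (4πε₀)²ℏ³/(m_e e⁴) = 2.40 × 10^-17 s
Planck time: t_P = √(ℏG/c⁵) = 5.37 × 10^-44 s
ratio = 2.40 × 10^-17 / 5.37 × 10^-44 = 4.47 × 10^26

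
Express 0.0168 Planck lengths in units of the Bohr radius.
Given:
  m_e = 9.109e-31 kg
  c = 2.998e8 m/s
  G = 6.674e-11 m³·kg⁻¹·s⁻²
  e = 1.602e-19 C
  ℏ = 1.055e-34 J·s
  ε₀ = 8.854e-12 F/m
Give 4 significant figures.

Planck length: ℓ_P = √(ℏG/c³) = 1.616e-35 m
Bohr radius: a₀ = 4πε₀ℏ²/(m_e e²) = 5.297e-11 m
0.0168 × 1.616e-35 / 5.297e-11 = 5.127e-27

5.127e-27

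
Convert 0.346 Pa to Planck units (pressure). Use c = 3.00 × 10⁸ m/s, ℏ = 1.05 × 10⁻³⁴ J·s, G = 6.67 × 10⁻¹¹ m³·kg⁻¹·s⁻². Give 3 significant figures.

7.39 × 10⁻¹¹⁵

Planck pressure: p_P = c⁷/(ℏG²) = 4.68 × 10¹¹³ Pa.
0.346 / 4.68 × 10¹¹³ = 7.39 × 10⁻¹¹⁵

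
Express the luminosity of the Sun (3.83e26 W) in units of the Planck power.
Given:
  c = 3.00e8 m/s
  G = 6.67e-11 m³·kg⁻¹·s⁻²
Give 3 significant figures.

Planck power: P_P = c⁵/G = 3.64e52 W.
3.83e26 / 3.64e52 = 1.05e-26

1.05e-26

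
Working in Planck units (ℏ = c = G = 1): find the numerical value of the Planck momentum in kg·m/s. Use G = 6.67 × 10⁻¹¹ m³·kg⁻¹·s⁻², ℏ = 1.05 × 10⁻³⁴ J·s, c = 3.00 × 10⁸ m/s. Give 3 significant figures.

6.52 kg·m/s

From ℏ = c = G = 1 the momentum scale is p_P = √(ℏc³/G).
  = √(42.5)
  = 6.52 kg·m/s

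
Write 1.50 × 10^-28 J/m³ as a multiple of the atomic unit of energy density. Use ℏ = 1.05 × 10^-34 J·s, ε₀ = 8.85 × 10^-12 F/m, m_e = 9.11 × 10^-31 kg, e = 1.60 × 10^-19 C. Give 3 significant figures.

atomic unit of energy density: u_au = E_h/a₀³ = m_e⁴e¹⁰/((4πε₀)⁵ℏ⁸) = 3.01 × 10^13 J/m³.
1.50 × 10^-28 / 3.01 × 10^13 = 4.98 × 10^-42

4.98 × 10^-42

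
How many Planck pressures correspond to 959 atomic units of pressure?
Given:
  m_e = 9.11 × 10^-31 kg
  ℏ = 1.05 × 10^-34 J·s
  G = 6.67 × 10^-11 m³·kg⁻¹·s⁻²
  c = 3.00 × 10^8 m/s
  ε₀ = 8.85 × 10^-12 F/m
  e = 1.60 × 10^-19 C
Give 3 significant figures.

atomic unit of pressure: P_au = E_h/a₀³ = m_e⁴e¹⁰/((4πε₀)⁵ℏ⁸) = 3.01 × 10^13 Pa
Planck pressure: p_P = c⁷/(ℏG²) = 4.68 × 10^113 Pa
959 × 3.01 × 10^13 / 4.68 × 10^113 = 6.17 × 10^-98

6.17 × 10^-98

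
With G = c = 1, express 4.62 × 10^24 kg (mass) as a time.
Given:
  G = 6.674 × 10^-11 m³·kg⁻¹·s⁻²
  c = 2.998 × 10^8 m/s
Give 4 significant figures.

1.144 × 10^-11 s

Mass → time via G/c³.
4.62 × 10^24 kg × (G/c³) = 1.144 × 10^-11 s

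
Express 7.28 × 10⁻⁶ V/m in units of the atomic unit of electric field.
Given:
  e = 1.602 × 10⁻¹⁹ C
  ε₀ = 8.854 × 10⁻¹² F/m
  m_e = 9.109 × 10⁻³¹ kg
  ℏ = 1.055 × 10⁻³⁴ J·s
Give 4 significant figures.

atomic unit of electric field: E_au = E_h/(e a₀) = m_e²e⁵/((4πε₀)³ℏ⁴) = 5.131 × 10¹¹ V/m.
7.28 × 10⁻⁶ / 5.131 × 10¹¹ = 1.419 × 10⁻¹⁷

1.419 × 10⁻¹⁷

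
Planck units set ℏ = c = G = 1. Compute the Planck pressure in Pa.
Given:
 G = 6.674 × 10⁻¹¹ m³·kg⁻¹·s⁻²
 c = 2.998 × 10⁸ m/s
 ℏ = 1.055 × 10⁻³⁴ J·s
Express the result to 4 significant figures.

4.632 × 10¹¹³ Pa

From ℏ = c = G = 1 the pressure scale is p_P = c⁷/(ℏG²).
  = 2.177 × 10⁵⁹ / 4.699 × 10⁻⁵⁵
  = 4.632 × 10¹¹³ Pa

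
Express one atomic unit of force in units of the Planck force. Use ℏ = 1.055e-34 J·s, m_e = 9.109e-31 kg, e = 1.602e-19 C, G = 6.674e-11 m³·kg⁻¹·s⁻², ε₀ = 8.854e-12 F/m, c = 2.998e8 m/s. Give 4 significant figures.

6.791e-52

atomic unit of force: F_au = E_h/a₀ = m_e²e⁶/((4πε₀)³ℏ⁴) = 8.220e-8 N
Planck force: F_P = c⁴/G = 1.210e44 N
ratio = 8.220e-8 / 1.210e44 = 6.791e-52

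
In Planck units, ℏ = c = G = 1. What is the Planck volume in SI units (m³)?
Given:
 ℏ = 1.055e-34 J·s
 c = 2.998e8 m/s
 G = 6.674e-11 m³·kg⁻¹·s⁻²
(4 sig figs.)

Dimensional analysis gives V_P = (ℏG/c³)^(3/2).
  = √(1.784e-209)
  = 4.224e-105 m³

4.224e-105 m³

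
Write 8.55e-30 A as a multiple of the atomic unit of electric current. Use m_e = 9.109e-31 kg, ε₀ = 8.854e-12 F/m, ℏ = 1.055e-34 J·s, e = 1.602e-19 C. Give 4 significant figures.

atomic unit of electric current: I_au = e E_h/ℏ = m_e e⁵/((4πε₀)²ℏ³) = 6.612e-3 A.
8.55e-30 / 6.612e-3 = 1.293e-27

1.293e-27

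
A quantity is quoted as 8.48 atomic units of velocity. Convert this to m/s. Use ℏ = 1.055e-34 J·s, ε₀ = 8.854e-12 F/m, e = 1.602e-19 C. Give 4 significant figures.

1.854e7 m/s

One atomic unit of velocity: v_au = e²/(4πε₀ℏ) = 2.186e6 m/s.
8.48 × 2.186e6 m/s = 1.854e7 m/s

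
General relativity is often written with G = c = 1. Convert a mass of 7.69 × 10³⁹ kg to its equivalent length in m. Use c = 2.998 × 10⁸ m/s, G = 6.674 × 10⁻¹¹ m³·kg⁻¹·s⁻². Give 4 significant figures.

5.710 × 10¹² m

In G = c = 1 units mass has dimensions of length; the conversion factor is G/c².
7.69 × 10³⁹ kg × (G/c²) = 5.710 × 10¹² m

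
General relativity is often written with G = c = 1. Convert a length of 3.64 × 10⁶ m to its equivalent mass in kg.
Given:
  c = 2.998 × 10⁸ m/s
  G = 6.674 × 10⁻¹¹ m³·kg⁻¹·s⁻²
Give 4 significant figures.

4.902 × 10³³ kg

Length → mass via c²/G.
3.64 × 10⁶ m × (c²/G) = 4.902 × 10³³ kg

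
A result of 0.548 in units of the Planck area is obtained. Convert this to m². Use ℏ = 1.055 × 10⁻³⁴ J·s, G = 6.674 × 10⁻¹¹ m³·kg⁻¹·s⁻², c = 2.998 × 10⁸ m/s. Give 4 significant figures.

One Planck area: A_P = ℏG/c³ = 2.613 × 10⁻⁷⁰ m².
0.548 × 2.613 × 10⁻⁷⁰ m² = 1.432 × 10⁻⁷⁰ m²

1.432 × 10⁻⁷⁰ m²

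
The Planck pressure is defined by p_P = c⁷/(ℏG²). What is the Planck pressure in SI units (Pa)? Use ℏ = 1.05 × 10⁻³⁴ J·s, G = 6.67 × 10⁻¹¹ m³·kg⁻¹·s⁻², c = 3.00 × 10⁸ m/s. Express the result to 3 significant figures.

p_P = c⁷/(ℏG²)
  = 2.19 × 10⁵⁹ / 4.67 × 10⁻⁵⁵
  = 4.68 × 10¹¹³ Pa

4.68 × 10¹¹³ Pa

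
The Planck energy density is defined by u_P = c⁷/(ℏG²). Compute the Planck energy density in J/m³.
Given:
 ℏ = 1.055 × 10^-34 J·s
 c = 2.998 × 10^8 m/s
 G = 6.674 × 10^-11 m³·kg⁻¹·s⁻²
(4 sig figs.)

4.632 × 10^113 J/m³

u_P = c⁷/(ℏG²)
  = 2.177 × 10^59 / 4.699 × 10^-55
  = 4.632 × 10^113 J/m³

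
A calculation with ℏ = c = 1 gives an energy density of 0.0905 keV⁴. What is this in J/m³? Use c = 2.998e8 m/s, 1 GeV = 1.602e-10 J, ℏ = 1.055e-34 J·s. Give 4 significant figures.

[E]/[L]³ = [E]⁴/(ℏc)³; restore (ℏc)⁻³.
1 GeV⁴ → 1/(ℏc)³ × (1 GeV in J)⁴ = 2.082e37 J/m³.
Convert the energy scale: 0.0905 keV⁴ = 9.05e-26 GeV⁴.
Result: 9.05e-26 × 2.082e37 = 1.884e12 J/m³.

1.884e12 J/m³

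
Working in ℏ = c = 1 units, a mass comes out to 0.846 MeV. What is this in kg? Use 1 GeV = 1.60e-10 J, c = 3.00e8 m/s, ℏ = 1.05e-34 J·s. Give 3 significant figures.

1.50e-30 kg

Mass is [E]/c²; divide by c².
1 GeV → 1/c² × (1 GeV in J) = 1.78e-27 kg.
Convert the energy scale: 0.846 MeV = 8.46e-4 GeV.
Result: 8.46e-4 × 1.78e-27 = 1.50e-30 kg.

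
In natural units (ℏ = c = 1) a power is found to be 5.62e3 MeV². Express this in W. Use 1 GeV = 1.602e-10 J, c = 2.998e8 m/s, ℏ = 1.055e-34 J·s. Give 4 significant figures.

Power is [E]/[T] = [E]²/ℏ.
1 GeV² → 1/ℏ × (1 GeV in J)² = 2.433e14 W.
Convert the energy scale: 5.62e3 MeV² = 5.62e-3 GeV².
Result: 5.62e-3 × 2.433e14 = 1.367e12 W.

1.367e12 W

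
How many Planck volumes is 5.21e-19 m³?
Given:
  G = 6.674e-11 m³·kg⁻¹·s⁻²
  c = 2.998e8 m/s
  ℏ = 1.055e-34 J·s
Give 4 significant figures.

Planck volume: V_P = (ℏG/c³)^(3/2) = 4.224e-105 m³.
5.21e-19 / 4.224e-105 = 1.233e86

1.233e86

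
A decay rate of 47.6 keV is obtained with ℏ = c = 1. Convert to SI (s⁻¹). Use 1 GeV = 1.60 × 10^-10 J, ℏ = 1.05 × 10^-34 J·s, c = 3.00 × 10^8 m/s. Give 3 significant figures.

A rate is [E]/ℏ; divide by ℏ.
1 GeV → 1/ℏ × (1 GeV in J) = 1.52 × 10^24 s⁻¹.
Convert the energy scale: 47.6 keV = 4.76 × 10^-5 GeV.
Result: 4.76 × 10^-5 × 1.52 × 10^24 = 7.25 × 10^19 s⁻¹.

7.25 × 10^19 s⁻¹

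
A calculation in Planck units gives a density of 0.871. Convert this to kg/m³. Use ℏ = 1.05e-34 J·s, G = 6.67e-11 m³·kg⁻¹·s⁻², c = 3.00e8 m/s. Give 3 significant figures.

4.53e96 kg/m³

One Planck density: ρ_P = c⁵/(ℏG²) = 5.20e96 kg/m³.
0.871 × 5.20e96 kg/m³ = 4.53e96 kg/m³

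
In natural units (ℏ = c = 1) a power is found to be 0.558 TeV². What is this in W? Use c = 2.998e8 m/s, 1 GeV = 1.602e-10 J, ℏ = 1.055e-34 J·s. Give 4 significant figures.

1.357e20 W

Power is [E]/[T] = [E]²/ℏ.
1 GeV² → 1/ℏ × (1 GeV in J)² = 2.433e14 W.
Convert the energy scale: 0.558 TeV² = 5.58e5 GeV².
Result: 5.58e5 × 2.433e14 = 1.357e20 W.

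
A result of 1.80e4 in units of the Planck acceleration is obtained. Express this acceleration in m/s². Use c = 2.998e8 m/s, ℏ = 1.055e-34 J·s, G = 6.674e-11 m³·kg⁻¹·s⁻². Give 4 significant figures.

1.001e56 m/s²

One Planck acceleration: a_P = √(c⁷/(ℏG)) = 5.560e51 m/s².
1.80e4 × 5.560e51 m/s² = 1.001e56 m/s²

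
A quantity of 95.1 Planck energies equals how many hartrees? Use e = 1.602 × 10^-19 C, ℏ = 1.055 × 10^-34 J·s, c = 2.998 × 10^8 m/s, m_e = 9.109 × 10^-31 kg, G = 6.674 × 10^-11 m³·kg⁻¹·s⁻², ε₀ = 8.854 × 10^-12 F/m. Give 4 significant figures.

4.273 × 10^28

Planck energy: E_P = √(ℏc⁵/G) = 1.957 × 10^9 J
hartree: E_h = m_e e⁴/(4πε₀ℏ)² = 4.354 × 10^-18 J
95.1 × 1.957 × 10^9 / 4.354 × 10^-18 = 4.273 × 10^28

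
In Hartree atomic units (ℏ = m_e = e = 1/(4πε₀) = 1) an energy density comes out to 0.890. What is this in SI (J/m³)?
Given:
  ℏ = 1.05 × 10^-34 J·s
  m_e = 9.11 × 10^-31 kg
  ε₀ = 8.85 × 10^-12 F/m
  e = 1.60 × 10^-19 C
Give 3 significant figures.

2.68 × 10^13 J/m³

One atomic unit of energy density: u_au = E_h/a₀³ = m_e⁴e¹⁰/((4πε₀)⁵ℏ⁸) = 3.01 × 10^13 J/m³.
0.890 × 3.01 × 10^13 J/m³ = 2.68 × 10^13 J/m³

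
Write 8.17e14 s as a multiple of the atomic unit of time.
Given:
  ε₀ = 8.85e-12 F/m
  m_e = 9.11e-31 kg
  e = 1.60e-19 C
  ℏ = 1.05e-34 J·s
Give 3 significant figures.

atomic unit of time: τ_au = (4πε₀)²ℏ³/(m_e e⁴) = 2.40e-17 s.
8.17e14 / 2.40e-17 = 3.41e31

3.41e31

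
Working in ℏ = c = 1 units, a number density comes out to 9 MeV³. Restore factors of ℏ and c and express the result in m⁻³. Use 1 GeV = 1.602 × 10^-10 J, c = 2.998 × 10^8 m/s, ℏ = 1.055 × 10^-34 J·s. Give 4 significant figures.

Number density is [L]⁻³ = [E]³/(ℏc)³.
1 GeV³ → 1/(ℏc)³ × (1 GeV in J)³ = 1.299 × 10^47 m⁻³.
Convert the energy scale: 9 MeV³ = 9.00 × 10^-9 GeV³.
Result: 9.00 × 10^-9 × 1.299 × 10^47 = 1.169 × 10^39 m⁻³.

1.169 × 10^39 m⁻³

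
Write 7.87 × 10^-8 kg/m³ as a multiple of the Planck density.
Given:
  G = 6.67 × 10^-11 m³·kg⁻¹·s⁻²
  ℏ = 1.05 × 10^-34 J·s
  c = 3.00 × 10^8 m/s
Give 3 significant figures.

Planck density: ρ_P = c⁵/(ℏG²) = 5.20 × 10^96 kg/m³.
7.87 × 10^-8 / 5.20 × 10^96 = 1.51 × 10^-104

1.51 × 10^-104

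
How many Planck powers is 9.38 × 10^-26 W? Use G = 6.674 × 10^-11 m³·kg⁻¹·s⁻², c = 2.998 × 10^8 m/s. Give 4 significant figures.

Planck power: P_P = c⁵/G = 3.629 × 10^52 W.
9.38 × 10^-26 / 3.629 × 10^52 = 2.585 × 10^-78

2.585 × 10^-78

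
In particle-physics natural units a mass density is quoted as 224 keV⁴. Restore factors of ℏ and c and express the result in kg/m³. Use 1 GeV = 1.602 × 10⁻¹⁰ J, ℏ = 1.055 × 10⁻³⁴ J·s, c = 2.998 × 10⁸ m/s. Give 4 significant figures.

Mass density is [E]/(c²[L]³) = [E]⁴/(ℏ³c⁵).
1 GeV⁴ → 1/(ℏ³c⁵) × (1 GeV in J)⁴ = 2.316 × 10²⁰ kg/m³.
Convert the energy scale: 224 keV⁴ = 2.24 × 10⁻²² GeV⁴.
Result: 2.24 × 10⁻²² × 2.316 × 10²⁰ = 0.05188 kg/m³.

0.05188 kg/m³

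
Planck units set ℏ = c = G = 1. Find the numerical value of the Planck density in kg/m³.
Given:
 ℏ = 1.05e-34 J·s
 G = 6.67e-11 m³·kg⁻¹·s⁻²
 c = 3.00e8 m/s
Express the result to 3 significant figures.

5.20e96 kg/m³

The unique combination of the constants set to 1 with dimensions of density is ρ_P = c⁵/(ℏG²).
  = 2.43e42 / 4.67e-55
  = 5.20e96 kg/m³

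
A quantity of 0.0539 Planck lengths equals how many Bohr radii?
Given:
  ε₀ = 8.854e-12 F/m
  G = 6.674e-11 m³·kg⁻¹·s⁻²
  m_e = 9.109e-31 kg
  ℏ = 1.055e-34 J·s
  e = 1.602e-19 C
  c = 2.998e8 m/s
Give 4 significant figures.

Planck length: ℓ_P = √(ℏG/c³) = 1.616e-35 m
Bohr radius: a₀ = 4πε₀ℏ²/(m_e e²) = 5.297e-11 m
0.0539 × 1.616e-35 / 5.297e-11 = 1.645e-26

1.645e-26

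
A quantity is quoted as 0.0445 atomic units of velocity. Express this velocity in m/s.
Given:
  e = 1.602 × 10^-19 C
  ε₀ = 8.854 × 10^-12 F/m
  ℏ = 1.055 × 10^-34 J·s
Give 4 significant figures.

One atomic unit of velocity: v_au = e²/(4πε₀ℏ) = 2.186 × 10^6 m/s.
0.0445 × 2.186 × 10^6 m/s = 9.729 × 10^4 m/s

9.729 × 10^4 m/s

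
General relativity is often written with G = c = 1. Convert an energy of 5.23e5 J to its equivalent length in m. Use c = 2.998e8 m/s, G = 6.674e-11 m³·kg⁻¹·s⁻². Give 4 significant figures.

Energy → length via G/c⁴.
5.23e5 J × (G/c⁴) = 4.321e-39 m

4.321e-39 m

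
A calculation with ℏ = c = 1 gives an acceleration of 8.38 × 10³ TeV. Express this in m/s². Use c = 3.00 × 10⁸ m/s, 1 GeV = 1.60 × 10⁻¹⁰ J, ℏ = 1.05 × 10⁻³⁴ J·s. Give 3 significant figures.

Acceleration is [L]/[T]² = c·[E]/ℏ.
1 GeV → c/ℏ × (1 GeV in J) = 4.57 × 10³² m/s².
Convert the energy scale: 8.38 × 10³ TeV = 8.38 × 10⁶ GeV.
Result: 8.38 × 10⁶ × 4.57 × 10³² = 3.83 × 10³⁹ m/s².

3.83 × 10³⁹ m/s²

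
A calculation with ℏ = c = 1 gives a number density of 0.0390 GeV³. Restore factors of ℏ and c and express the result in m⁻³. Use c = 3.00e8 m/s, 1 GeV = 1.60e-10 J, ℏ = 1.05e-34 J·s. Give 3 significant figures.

5.11e45 m⁻³

Number density is [L]⁻³ = [E]³/(ℏc)³.
1 GeV³ → 1/(ℏc)³ × (1 GeV in J)³ = 1.31e47 m⁻³.
Result: 0.0390 × 1.31e47 = 5.11e45 m⁻³.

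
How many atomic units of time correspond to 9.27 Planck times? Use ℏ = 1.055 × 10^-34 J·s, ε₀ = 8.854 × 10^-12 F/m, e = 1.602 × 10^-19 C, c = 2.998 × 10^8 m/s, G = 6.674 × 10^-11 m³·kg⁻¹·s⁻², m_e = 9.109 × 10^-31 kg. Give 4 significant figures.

Planck time: t_P = √(ℏG/c⁵) = 5.392 × 10^-44 s
atomic unit of time: τ_au = (4πε₀)²ℏ³/(m_e e⁴) = 2.423 × 10^-17 s
9.27 × 5.392 × 10^-44 / 2.423 × 10^-17 = 2.063 × 10^-26

2.063 × 10^-26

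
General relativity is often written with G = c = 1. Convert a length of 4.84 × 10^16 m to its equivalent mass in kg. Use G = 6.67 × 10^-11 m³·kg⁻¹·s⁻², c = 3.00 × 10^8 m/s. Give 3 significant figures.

Length → mass via c²/G.
4.84 × 10^16 m × (c²/G) = 6.53 × 10^43 kg

6.53 × 10^43 kg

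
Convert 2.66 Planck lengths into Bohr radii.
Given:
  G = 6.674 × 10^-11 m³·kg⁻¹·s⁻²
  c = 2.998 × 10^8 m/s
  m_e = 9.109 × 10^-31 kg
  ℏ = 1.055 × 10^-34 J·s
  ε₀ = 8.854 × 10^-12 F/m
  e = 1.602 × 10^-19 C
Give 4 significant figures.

8.117 × 10^-25

Planck length: ℓ_P = √(ℏG/c³) = 1.616 × 10^-35 m
Bohr radius: a₀ = 4πε₀ℏ²/(m_e e²) = 5.297 × 10^-11 m
2.66 × 1.616 × 10^-35 / 5.297 × 10^-11 = 8.117 × 10^-25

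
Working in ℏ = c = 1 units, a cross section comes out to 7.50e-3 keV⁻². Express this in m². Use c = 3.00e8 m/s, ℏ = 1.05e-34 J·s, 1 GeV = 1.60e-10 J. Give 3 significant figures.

Area is [L]² = [E]⁻²·(ℏc)²; restore (ℏc)².
1 GeV⁻² → (ℏc)² × (1 GeV in J)⁻² = 3.88e-32 m².
Convert the energy scale: 7.50e-3 keV⁻² = 7.50e9 GeV⁻².
Result: 7.50e9 × 3.88e-32 = 2.91e-22 m².

2.91e-22 m²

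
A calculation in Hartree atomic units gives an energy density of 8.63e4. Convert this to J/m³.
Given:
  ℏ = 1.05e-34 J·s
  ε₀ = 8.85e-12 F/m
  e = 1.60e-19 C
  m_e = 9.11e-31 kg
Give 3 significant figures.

One atomic unit of energy density: u_au = E_h/a₀³ = m_e⁴e¹⁰/((4πε₀)⁵ℏ⁸) = 3.01e13 J/m³.
8.63e4 × 3.01e13 J/m³ = 2.60e18 J/m³

2.60e18 J/m³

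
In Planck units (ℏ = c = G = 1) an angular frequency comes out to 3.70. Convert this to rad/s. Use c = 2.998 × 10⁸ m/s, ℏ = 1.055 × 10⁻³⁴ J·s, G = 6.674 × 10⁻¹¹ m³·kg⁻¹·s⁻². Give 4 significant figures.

6.862 × 10⁴³ rad/s

One Planck angular frequency: ω_P = √(c⁵/(ℏG)) = 1.855 × 10⁴³ rad/s.
3.70 × 1.855 × 10⁴³ rad/s = 6.862 × 10⁴³ rad/s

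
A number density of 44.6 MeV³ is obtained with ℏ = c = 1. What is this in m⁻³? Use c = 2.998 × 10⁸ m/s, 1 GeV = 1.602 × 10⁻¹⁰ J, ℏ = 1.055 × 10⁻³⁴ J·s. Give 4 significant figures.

Number density is [L]⁻³ = [E]³/(ℏc)³.
1 GeV³ → 1/(ℏc)³ × (1 GeV in J)³ = 1.299 × 10⁴⁷ m⁻³.
Convert the energy scale: 44.6 MeV³ = 4.46 × 10⁻⁸ GeV³.
Result: 4.46 × 10⁻⁸ × 1.299 × 10⁴⁷ = 5.795 × 10³⁹ m⁻³.

5.795 × 10³⁹ m⁻³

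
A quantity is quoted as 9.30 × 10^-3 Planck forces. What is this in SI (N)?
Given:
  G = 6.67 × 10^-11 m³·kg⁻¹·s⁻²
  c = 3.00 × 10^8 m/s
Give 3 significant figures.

1.13 × 10^42 N

One Planck force: F_P = c⁴/G = 1.21 × 10^44 N.
9.30 × 10^-3 × 1.21 × 10^44 N = 1.13 × 10^42 N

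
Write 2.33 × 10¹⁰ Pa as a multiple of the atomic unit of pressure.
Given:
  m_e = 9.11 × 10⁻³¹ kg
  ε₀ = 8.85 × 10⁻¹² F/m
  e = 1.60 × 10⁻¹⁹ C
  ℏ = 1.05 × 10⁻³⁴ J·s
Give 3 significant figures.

7.73 × 10⁻⁴

atomic unit of pressure: P_au = E_h/a₀³ = m_e⁴e¹⁰/((4πε₀)⁵ℏ⁸) = 3.01 × 10¹³ Pa.
2.33 × 10¹⁰ / 3.01 × 10¹³ = 7.73 × 10⁻⁴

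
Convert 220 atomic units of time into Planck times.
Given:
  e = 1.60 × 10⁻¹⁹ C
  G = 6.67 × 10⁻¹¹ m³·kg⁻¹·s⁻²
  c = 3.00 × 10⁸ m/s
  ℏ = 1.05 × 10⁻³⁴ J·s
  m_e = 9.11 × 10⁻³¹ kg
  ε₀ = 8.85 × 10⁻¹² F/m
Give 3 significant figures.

atomic unit of time: τ_au = (4πε₀)²ℏ³/(m_e e⁴) = 2.40 × 10⁻¹⁷ s
Planck time: t_P = √(ℏG/c⁵) = 5.37 × 10⁻⁴⁴ s
220 × 2.40 × 10⁻¹⁷ / 5.37 × 10⁻⁴⁴ = 9.83 × 10²⁸

9.83 × 10²⁸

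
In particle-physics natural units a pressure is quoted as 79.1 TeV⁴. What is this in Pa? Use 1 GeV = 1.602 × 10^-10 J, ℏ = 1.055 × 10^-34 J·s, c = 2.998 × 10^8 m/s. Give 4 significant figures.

Pressure is [E]/[L]³ = [E]⁴/(ℏc)³.
1 GeV⁴ → 1/(ℏc)³ × (1 GeV in J)⁴ = 2.082 × 10^37 Pa.
Convert the energy scale: 79.1 TeV⁴ = 7.91 × 10^13 GeV⁴.
Result: 7.91 × 10^13 × 2.082 × 10^37 = 1.647 × 10^51 Pa.

1.647 × 10^51 Pa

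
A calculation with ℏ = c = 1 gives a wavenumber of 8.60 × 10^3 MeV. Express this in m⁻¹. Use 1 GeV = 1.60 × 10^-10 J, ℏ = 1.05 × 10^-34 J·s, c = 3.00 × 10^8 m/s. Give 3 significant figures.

Inverse length is [E]/(ℏc).
1 GeV → 1/(ℏc) × (1 GeV in J) = 5.08 × 10^15 m⁻¹.
Convert the energy scale: 8.60 × 10^3 MeV = 8.60 GeV.
Result: 8.60 × 5.08 × 10^15 = 4.37 × 10^16 m⁻¹.

4.37 × 10^16 m⁻¹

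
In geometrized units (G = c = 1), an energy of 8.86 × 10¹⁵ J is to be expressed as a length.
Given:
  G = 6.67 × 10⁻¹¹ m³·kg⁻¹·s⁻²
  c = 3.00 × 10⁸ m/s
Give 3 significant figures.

Energy → length via G/c⁴.
8.86 × 10¹⁵ J × (G/c⁴) = 7.30 × 10⁻²⁹ m

7.30 × 10⁻²⁹ m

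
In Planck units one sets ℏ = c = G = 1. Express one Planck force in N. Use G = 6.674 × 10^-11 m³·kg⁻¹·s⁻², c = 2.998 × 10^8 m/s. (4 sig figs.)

F_P = c⁴/G
  = 8.078 × 10^33 / 6.674 × 10^-11
  = 1.210 × 10^44 N

1.210 × 10^44 N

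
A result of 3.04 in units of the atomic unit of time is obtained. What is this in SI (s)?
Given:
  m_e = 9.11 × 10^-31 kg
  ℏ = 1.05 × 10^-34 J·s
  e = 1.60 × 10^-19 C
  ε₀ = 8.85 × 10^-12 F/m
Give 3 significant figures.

One atomic unit of time: τ_au = (4πε₀)²ℏ³/(m_e e⁴) = 2.40 × 10^-17 s.
3.04 × 2.40 × 10^-17 s = 7.29 × 10^-17 s

7.29 × 10^-17 s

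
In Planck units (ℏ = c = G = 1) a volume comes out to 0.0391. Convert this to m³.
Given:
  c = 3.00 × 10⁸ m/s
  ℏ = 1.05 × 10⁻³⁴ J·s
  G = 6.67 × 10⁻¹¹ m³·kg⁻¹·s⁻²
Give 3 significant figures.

1.63 × 10⁻¹⁰⁶ m³

One Planck volume: V_P = (ℏG/c³)^(3/2) = 4.18 × 10⁻¹⁰⁵ m³.
0.0391 × 4.18 × 10⁻¹⁰⁵ m³ = 1.63 × 10⁻¹⁰⁶ m³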